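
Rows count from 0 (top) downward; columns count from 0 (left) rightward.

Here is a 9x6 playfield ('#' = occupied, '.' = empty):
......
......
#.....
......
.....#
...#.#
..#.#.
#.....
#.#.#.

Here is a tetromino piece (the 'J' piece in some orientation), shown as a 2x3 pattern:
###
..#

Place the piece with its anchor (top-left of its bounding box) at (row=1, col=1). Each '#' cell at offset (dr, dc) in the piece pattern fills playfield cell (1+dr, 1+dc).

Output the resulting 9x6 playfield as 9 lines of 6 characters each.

Fill (1+0,1+0) = (1,1)
Fill (1+0,1+1) = (1,2)
Fill (1+0,1+2) = (1,3)
Fill (1+1,1+2) = (2,3)

Answer: ......
.###..
#..#..
......
.....#
...#.#
..#.#.
#.....
#.#.#.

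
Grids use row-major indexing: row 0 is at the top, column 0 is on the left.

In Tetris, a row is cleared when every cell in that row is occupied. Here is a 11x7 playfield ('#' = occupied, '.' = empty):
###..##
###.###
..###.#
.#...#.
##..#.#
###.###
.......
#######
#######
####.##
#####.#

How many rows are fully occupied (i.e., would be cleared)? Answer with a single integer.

Check each row:
  row 0: 2 empty cells -> not full
  row 1: 1 empty cell -> not full
  row 2: 3 empty cells -> not full
  row 3: 5 empty cells -> not full
  row 4: 3 empty cells -> not full
  row 5: 1 empty cell -> not full
  row 6: 7 empty cells -> not full
  row 7: 0 empty cells -> FULL (clear)
  row 8: 0 empty cells -> FULL (clear)
  row 9: 1 empty cell -> not full
  row 10: 1 empty cell -> not full
Total rows cleared: 2

Answer: 2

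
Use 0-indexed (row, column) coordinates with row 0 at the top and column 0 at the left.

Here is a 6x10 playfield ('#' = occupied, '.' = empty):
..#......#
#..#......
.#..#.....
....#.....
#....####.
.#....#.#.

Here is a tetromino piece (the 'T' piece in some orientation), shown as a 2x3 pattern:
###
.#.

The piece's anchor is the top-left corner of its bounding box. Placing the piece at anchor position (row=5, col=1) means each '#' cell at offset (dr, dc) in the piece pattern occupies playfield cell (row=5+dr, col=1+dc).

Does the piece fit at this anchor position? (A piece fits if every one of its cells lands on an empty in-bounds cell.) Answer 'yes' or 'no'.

Answer: no

Derivation:
Check each piece cell at anchor (5, 1):
  offset (0,0) -> (5,1): occupied ('#') -> FAIL
  offset (0,1) -> (5,2): empty -> OK
  offset (0,2) -> (5,3): empty -> OK
  offset (1,1) -> (6,2): out of bounds -> FAIL
All cells valid: no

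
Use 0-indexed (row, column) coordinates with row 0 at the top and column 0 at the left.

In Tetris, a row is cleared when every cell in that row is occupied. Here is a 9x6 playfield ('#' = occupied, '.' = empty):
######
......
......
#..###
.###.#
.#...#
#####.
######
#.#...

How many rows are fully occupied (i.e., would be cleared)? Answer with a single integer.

Check each row:
  row 0: 0 empty cells -> FULL (clear)
  row 1: 6 empty cells -> not full
  row 2: 6 empty cells -> not full
  row 3: 2 empty cells -> not full
  row 4: 2 empty cells -> not full
  row 5: 4 empty cells -> not full
  row 6: 1 empty cell -> not full
  row 7: 0 empty cells -> FULL (clear)
  row 8: 4 empty cells -> not full
Total rows cleared: 2

Answer: 2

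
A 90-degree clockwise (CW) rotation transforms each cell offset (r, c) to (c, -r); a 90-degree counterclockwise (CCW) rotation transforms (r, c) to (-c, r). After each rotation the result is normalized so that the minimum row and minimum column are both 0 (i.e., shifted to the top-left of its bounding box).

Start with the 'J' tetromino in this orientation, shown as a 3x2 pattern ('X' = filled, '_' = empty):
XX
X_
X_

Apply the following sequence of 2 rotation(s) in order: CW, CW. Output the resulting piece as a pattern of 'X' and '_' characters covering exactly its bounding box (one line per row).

Start:
XX
X_
X_
After rotation 1 (CW):
XXX
__X
After rotation 2 (CW):
_X
_X
XX

Answer: _X
_X
XX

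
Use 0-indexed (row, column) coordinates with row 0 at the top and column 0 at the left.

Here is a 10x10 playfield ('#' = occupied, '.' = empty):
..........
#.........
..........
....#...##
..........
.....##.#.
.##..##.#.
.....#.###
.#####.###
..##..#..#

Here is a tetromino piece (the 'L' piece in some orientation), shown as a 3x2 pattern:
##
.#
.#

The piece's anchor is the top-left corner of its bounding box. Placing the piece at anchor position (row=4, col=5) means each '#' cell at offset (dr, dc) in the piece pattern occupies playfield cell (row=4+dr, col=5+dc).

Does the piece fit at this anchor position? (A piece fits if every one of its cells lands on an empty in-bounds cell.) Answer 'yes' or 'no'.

Answer: no

Derivation:
Check each piece cell at anchor (4, 5):
  offset (0,0) -> (4,5): empty -> OK
  offset (0,1) -> (4,6): empty -> OK
  offset (1,1) -> (5,6): occupied ('#') -> FAIL
  offset (2,1) -> (6,6): occupied ('#') -> FAIL
All cells valid: no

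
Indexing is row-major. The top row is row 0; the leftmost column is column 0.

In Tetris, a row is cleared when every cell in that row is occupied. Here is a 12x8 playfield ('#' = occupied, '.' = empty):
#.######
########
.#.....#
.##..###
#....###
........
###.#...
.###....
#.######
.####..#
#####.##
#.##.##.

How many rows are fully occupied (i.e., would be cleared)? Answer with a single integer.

Check each row:
  row 0: 1 empty cell -> not full
  row 1: 0 empty cells -> FULL (clear)
  row 2: 6 empty cells -> not full
  row 3: 3 empty cells -> not full
  row 4: 4 empty cells -> not full
  row 5: 8 empty cells -> not full
  row 6: 4 empty cells -> not full
  row 7: 5 empty cells -> not full
  row 8: 1 empty cell -> not full
  row 9: 3 empty cells -> not full
  row 10: 1 empty cell -> not full
  row 11: 3 empty cells -> not full
Total rows cleared: 1

Answer: 1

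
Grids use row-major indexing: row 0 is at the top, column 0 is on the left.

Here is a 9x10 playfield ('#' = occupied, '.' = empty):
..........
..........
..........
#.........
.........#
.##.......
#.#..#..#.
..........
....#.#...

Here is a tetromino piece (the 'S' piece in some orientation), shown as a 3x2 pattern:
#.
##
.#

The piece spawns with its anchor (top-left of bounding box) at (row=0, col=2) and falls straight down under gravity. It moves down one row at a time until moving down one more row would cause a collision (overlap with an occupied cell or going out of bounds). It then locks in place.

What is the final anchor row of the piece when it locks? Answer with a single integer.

Answer: 3

Derivation:
Spawn at (row=0, col=2). Try each row:
  row 0: fits
  row 1: fits
  row 2: fits
  row 3: fits
  row 4: blocked -> lock at row 3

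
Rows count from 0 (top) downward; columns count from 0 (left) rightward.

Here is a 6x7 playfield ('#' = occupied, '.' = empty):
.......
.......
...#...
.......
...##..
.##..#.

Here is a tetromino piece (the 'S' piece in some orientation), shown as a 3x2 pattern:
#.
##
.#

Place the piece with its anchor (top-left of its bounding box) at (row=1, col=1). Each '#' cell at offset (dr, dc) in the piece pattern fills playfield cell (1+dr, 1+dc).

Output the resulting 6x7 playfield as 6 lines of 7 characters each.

Answer: .......
.#.....
.###...
..#....
...##..
.##..#.

Derivation:
Fill (1+0,1+0) = (1,1)
Fill (1+1,1+0) = (2,1)
Fill (1+1,1+1) = (2,2)
Fill (1+2,1+1) = (3,2)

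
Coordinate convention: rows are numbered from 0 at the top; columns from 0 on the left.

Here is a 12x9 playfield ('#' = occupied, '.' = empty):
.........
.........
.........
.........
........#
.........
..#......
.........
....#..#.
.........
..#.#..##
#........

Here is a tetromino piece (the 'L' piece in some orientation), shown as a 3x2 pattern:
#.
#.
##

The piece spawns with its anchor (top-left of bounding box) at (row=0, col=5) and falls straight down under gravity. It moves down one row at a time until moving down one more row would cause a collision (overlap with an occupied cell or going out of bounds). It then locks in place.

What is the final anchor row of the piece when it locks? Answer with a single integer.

Answer: 9

Derivation:
Spawn at (row=0, col=5). Try each row:
  row 0: fits
  row 1: fits
  row 2: fits
  row 3: fits
  row 4: fits
  row 5: fits
  row 6: fits
  row 7: fits
  row 8: fits
  row 9: fits
  row 10: blocked -> lock at row 9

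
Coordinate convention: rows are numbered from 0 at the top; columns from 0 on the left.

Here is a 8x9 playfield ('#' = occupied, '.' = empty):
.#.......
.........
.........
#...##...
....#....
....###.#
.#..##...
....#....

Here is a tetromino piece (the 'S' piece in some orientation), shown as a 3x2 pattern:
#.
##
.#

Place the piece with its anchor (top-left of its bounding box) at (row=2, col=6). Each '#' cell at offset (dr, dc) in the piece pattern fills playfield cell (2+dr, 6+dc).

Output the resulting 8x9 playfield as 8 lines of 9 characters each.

Answer: .#.......
.........
......#..
#...####.
....#..#.
....###.#
.#..##...
....#....

Derivation:
Fill (2+0,6+0) = (2,6)
Fill (2+1,6+0) = (3,6)
Fill (2+1,6+1) = (3,7)
Fill (2+2,6+1) = (4,7)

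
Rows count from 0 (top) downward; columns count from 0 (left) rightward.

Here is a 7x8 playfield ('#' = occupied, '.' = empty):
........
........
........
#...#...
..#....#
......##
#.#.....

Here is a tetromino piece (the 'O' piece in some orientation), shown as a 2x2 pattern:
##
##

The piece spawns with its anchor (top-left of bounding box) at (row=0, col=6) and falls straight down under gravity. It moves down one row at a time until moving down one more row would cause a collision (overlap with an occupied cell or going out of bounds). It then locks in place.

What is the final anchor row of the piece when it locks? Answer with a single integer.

Answer: 2

Derivation:
Spawn at (row=0, col=6). Try each row:
  row 0: fits
  row 1: fits
  row 2: fits
  row 3: blocked -> lock at row 2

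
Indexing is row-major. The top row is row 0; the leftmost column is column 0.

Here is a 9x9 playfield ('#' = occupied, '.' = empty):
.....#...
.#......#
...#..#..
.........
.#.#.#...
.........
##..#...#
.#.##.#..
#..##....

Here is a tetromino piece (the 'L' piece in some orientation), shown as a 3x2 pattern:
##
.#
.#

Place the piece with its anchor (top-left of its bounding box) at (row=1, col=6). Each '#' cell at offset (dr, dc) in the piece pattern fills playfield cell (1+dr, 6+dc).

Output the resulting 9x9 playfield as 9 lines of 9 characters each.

Fill (1+0,6+0) = (1,6)
Fill (1+0,6+1) = (1,7)
Fill (1+1,6+1) = (2,7)
Fill (1+2,6+1) = (3,7)

Answer: .....#...
.#....###
...#..##.
.......#.
.#.#.#...
.........
##..#...#
.#.##.#..
#..##....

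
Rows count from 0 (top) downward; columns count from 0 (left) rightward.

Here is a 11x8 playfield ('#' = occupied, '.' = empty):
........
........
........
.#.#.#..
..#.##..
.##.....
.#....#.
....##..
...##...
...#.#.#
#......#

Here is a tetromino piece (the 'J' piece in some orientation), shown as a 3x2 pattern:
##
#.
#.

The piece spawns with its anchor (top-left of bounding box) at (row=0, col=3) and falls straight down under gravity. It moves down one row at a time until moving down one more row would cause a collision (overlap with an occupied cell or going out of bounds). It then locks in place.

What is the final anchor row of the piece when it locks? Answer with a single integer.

Answer: 0

Derivation:
Spawn at (row=0, col=3). Try each row:
  row 0: fits
  row 1: blocked -> lock at row 0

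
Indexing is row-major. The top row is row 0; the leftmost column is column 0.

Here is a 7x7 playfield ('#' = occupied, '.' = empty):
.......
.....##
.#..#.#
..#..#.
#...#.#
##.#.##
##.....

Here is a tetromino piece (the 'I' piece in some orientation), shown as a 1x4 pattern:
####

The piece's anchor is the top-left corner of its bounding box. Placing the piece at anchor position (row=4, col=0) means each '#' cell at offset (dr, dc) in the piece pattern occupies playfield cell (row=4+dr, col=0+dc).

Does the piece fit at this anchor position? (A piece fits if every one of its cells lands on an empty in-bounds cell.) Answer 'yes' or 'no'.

Answer: no

Derivation:
Check each piece cell at anchor (4, 0):
  offset (0,0) -> (4,0): occupied ('#') -> FAIL
  offset (0,1) -> (4,1): empty -> OK
  offset (0,2) -> (4,2): empty -> OK
  offset (0,3) -> (4,3): empty -> OK
All cells valid: no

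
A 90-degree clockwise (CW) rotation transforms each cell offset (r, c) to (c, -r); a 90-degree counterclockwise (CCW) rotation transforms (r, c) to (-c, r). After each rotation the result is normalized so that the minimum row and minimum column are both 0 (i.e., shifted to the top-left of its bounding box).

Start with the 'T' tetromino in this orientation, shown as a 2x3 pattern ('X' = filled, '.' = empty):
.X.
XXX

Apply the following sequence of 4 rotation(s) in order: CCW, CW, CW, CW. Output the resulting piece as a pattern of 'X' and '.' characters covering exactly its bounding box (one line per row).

Start:
.X.
XXX
After rotation 1 (CCW):
.X
XX
.X
After rotation 2 (CW):
.X.
XXX
After rotation 3 (CW):
X.
XX
X.
After rotation 4 (CW):
XXX
.X.

Answer: XXX
.X.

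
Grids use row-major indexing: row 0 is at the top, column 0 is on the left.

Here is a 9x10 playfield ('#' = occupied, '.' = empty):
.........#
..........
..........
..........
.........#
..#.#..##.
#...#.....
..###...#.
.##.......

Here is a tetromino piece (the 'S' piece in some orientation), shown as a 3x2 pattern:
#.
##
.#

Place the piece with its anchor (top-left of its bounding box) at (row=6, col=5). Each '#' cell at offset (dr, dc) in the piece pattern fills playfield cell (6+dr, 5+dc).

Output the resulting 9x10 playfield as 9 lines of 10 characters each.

Fill (6+0,5+0) = (6,5)
Fill (6+1,5+0) = (7,5)
Fill (6+1,5+1) = (7,6)
Fill (6+2,5+1) = (8,6)

Answer: .........#
..........
..........
..........
.........#
..#.#..##.
#...##....
..#####.#.
.##...#...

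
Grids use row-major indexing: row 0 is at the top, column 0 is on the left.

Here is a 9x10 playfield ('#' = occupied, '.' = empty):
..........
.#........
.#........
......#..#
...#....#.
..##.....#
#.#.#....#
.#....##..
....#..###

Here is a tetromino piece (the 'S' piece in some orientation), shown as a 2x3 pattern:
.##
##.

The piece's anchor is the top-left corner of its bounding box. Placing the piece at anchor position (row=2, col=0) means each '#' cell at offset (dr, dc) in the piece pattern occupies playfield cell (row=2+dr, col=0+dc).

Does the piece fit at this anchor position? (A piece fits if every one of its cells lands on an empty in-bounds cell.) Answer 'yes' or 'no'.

Answer: no

Derivation:
Check each piece cell at anchor (2, 0):
  offset (0,1) -> (2,1): occupied ('#') -> FAIL
  offset (0,2) -> (2,2): empty -> OK
  offset (1,0) -> (3,0): empty -> OK
  offset (1,1) -> (3,1): empty -> OK
All cells valid: no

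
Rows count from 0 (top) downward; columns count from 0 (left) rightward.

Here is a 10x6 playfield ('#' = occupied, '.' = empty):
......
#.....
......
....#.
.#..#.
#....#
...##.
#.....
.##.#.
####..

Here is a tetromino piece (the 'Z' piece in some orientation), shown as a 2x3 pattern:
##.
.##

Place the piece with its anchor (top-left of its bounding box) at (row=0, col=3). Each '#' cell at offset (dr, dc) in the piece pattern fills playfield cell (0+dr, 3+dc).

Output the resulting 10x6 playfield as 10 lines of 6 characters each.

Answer: ...##.
#...##
......
....#.
.#..#.
#....#
...##.
#.....
.##.#.
####..

Derivation:
Fill (0+0,3+0) = (0,3)
Fill (0+0,3+1) = (0,4)
Fill (0+1,3+1) = (1,4)
Fill (0+1,3+2) = (1,5)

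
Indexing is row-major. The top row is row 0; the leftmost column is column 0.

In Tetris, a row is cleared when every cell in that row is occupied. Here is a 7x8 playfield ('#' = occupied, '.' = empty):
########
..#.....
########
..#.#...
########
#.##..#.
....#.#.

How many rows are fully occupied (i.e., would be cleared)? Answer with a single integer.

Answer: 3

Derivation:
Check each row:
  row 0: 0 empty cells -> FULL (clear)
  row 1: 7 empty cells -> not full
  row 2: 0 empty cells -> FULL (clear)
  row 3: 6 empty cells -> not full
  row 4: 0 empty cells -> FULL (clear)
  row 5: 4 empty cells -> not full
  row 6: 6 empty cells -> not full
Total rows cleared: 3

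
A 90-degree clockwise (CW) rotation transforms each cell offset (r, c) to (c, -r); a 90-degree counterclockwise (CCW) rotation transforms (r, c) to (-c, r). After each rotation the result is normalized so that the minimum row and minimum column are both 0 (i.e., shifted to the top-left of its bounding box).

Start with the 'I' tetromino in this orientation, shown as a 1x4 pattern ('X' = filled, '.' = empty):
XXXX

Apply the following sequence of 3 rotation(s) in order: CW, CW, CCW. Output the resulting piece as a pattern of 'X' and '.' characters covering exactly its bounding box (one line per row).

Answer: X
X
X
X

Derivation:
Start:
XXXX
After rotation 1 (CW):
X
X
X
X
After rotation 2 (CW):
XXXX
After rotation 3 (CCW):
X
X
X
X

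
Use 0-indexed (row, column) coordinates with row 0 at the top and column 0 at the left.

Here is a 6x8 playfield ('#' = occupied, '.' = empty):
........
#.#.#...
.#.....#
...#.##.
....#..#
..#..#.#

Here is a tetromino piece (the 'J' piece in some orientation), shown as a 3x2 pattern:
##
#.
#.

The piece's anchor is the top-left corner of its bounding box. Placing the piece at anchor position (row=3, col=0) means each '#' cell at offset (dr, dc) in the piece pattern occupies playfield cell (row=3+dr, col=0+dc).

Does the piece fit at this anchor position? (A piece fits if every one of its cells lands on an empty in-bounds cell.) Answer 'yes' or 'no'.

Check each piece cell at anchor (3, 0):
  offset (0,0) -> (3,0): empty -> OK
  offset (0,1) -> (3,1): empty -> OK
  offset (1,0) -> (4,0): empty -> OK
  offset (2,0) -> (5,0): empty -> OK
All cells valid: yes

Answer: yes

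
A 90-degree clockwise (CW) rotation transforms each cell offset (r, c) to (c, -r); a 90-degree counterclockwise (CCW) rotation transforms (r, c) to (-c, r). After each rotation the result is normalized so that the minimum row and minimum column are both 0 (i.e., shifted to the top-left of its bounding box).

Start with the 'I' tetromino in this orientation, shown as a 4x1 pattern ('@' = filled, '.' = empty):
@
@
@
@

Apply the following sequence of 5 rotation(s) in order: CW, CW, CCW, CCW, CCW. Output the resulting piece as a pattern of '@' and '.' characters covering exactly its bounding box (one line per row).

Answer: @@@@

Derivation:
Start:
@
@
@
@
After rotation 1 (CW):
@@@@
After rotation 2 (CW):
@
@
@
@
After rotation 3 (CCW):
@@@@
After rotation 4 (CCW):
@
@
@
@
After rotation 5 (CCW):
@@@@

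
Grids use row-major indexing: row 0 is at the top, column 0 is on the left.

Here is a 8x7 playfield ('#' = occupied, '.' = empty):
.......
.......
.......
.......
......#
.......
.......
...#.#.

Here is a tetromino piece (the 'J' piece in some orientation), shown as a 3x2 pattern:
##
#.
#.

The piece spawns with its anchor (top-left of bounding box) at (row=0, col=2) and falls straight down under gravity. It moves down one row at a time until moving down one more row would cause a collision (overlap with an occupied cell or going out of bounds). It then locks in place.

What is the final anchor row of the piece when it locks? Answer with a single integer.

Answer: 5

Derivation:
Spawn at (row=0, col=2). Try each row:
  row 0: fits
  row 1: fits
  row 2: fits
  row 3: fits
  row 4: fits
  row 5: fits
  row 6: blocked -> lock at row 5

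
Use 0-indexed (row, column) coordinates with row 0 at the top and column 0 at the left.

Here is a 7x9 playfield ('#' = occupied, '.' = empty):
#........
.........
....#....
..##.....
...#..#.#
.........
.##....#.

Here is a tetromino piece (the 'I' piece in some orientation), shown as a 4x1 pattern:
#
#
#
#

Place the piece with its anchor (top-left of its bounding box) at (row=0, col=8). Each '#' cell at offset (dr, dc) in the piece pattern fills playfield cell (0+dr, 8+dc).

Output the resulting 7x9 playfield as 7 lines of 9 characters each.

Answer: #.......#
........#
....#...#
..##....#
...#..#.#
.........
.##....#.

Derivation:
Fill (0+0,8+0) = (0,8)
Fill (0+1,8+0) = (1,8)
Fill (0+2,8+0) = (2,8)
Fill (0+3,8+0) = (3,8)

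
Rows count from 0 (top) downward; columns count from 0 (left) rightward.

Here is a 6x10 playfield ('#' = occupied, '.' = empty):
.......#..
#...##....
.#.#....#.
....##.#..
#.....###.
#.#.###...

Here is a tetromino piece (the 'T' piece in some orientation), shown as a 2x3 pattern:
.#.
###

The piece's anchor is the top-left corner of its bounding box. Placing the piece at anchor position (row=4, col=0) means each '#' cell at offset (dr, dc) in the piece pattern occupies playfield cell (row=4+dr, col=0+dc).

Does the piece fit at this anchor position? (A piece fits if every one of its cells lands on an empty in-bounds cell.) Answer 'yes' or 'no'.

Check each piece cell at anchor (4, 0):
  offset (0,1) -> (4,1): empty -> OK
  offset (1,0) -> (5,0): occupied ('#') -> FAIL
  offset (1,1) -> (5,1): empty -> OK
  offset (1,2) -> (5,2): occupied ('#') -> FAIL
All cells valid: no

Answer: no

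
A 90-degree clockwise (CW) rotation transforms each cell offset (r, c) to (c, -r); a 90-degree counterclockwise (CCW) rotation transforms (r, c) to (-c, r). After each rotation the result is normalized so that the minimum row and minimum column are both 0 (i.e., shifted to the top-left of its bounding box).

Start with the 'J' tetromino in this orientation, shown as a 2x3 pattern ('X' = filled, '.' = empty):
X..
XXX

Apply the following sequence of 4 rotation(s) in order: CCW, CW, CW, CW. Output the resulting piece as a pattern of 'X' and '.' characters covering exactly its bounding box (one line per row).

Start:
X..
XXX
After rotation 1 (CCW):
.X
.X
XX
After rotation 2 (CW):
X..
XXX
After rotation 3 (CW):
XX
X.
X.
After rotation 4 (CW):
XXX
..X

Answer: XXX
..X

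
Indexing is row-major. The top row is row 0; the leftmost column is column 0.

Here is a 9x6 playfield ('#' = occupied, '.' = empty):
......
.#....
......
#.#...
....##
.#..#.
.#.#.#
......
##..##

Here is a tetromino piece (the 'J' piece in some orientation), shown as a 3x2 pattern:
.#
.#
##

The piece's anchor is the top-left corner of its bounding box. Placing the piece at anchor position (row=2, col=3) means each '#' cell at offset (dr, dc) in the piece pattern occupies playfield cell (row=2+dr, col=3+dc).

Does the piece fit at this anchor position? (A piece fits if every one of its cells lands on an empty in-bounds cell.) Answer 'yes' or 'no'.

Answer: no

Derivation:
Check each piece cell at anchor (2, 3):
  offset (0,1) -> (2,4): empty -> OK
  offset (1,1) -> (3,4): empty -> OK
  offset (2,0) -> (4,3): empty -> OK
  offset (2,1) -> (4,4): occupied ('#') -> FAIL
All cells valid: no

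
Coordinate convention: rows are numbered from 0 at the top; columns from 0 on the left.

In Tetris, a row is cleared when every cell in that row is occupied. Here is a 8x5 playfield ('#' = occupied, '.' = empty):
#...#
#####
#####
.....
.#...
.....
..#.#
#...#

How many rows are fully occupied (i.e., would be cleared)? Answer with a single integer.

Check each row:
  row 0: 3 empty cells -> not full
  row 1: 0 empty cells -> FULL (clear)
  row 2: 0 empty cells -> FULL (clear)
  row 3: 5 empty cells -> not full
  row 4: 4 empty cells -> not full
  row 5: 5 empty cells -> not full
  row 6: 3 empty cells -> not full
  row 7: 3 empty cells -> not full
Total rows cleared: 2

Answer: 2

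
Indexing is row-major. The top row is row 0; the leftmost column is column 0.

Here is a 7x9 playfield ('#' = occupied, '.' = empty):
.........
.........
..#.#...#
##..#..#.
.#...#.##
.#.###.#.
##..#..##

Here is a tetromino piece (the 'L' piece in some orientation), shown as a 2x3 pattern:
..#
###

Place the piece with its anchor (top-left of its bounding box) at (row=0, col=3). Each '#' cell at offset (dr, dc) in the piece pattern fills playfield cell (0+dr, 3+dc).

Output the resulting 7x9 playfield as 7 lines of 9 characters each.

Answer: .....#...
...###...
..#.#...#
##..#..#.
.#...#.##
.#.###.#.
##..#..##

Derivation:
Fill (0+0,3+2) = (0,5)
Fill (0+1,3+0) = (1,3)
Fill (0+1,3+1) = (1,4)
Fill (0+1,3+2) = (1,5)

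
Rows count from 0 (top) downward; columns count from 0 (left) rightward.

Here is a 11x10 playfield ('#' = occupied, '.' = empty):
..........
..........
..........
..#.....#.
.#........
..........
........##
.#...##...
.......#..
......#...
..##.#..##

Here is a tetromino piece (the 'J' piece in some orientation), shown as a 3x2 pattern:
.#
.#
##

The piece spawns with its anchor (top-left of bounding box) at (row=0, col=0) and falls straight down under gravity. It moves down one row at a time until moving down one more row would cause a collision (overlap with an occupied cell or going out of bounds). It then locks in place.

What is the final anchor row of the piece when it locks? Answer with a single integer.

Spawn at (row=0, col=0). Try each row:
  row 0: fits
  row 1: fits
  row 2: blocked -> lock at row 1

Answer: 1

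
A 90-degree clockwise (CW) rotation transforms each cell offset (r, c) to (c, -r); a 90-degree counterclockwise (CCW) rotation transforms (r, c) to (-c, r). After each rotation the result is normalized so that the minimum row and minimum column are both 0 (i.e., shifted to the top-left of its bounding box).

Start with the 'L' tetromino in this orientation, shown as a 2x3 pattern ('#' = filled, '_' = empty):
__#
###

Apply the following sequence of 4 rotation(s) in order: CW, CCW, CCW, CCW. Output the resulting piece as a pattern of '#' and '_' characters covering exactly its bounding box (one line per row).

Start:
__#
###
After rotation 1 (CW):
#_
#_
##
After rotation 2 (CCW):
__#
###
After rotation 3 (CCW):
##
_#
_#
After rotation 4 (CCW):
###
#__

Answer: ###
#__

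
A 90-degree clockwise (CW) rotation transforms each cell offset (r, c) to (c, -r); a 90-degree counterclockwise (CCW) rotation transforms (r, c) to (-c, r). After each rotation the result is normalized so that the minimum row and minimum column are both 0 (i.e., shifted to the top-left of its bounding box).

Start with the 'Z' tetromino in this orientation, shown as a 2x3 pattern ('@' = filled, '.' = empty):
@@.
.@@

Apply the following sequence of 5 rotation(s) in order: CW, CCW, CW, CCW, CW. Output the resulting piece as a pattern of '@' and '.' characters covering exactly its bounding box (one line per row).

Start:
@@.
.@@
After rotation 1 (CW):
.@
@@
@.
After rotation 2 (CCW):
@@.
.@@
After rotation 3 (CW):
.@
@@
@.
After rotation 4 (CCW):
@@.
.@@
After rotation 5 (CW):
.@
@@
@.

Answer: .@
@@
@.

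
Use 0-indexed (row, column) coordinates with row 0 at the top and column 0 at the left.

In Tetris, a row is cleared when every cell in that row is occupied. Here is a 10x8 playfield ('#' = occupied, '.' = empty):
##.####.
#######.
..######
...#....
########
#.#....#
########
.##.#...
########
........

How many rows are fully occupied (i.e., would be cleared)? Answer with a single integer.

Check each row:
  row 0: 2 empty cells -> not full
  row 1: 1 empty cell -> not full
  row 2: 2 empty cells -> not full
  row 3: 7 empty cells -> not full
  row 4: 0 empty cells -> FULL (clear)
  row 5: 5 empty cells -> not full
  row 6: 0 empty cells -> FULL (clear)
  row 7: 5 empty cells -> not full
  row 8: 0 empty cells -> FULL (clear)
  row 9: 8 empty cells -> not full
Total rows cleared: 3

Answer: 3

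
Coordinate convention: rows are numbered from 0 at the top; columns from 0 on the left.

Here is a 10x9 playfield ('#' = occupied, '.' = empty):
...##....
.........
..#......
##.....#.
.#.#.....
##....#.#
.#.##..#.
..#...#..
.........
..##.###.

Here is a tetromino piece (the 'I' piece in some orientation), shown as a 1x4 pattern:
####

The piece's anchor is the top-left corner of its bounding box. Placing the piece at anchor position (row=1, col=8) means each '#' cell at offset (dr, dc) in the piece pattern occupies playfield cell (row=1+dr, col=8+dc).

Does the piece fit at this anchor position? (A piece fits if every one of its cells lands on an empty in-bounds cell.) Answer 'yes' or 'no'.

Answer: no

Derivation:
Check each piece cell at anchor (1, 8):
  offset (0,0) -> (1,8): empty -> OK
  offset (0,1) -> (1,9): out of bounds -> FAIL
  offset (0,2) -> (1,10): out of bounds -> FAIL
  offset (0,3) -> (1,11): out of bounds -> FAIL
All cells valid: no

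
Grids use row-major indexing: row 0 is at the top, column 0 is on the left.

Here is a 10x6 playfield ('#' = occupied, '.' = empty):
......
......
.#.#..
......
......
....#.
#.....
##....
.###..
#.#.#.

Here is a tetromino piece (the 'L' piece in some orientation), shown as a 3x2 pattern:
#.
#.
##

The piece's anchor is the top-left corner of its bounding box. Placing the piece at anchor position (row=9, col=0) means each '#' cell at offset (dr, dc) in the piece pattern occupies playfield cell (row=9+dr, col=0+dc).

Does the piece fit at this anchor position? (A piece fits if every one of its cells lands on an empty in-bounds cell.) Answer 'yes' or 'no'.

Answer: no

Derivation:
Check each piece cell at anchor (9, 0):
  offset (0,0) -> (9,0): occupied ('#') -> FAIL
  offset (1,0) -> (10,0): out of bounds -> FAIL
  offset (2,0) -> (11,0): out of bounds -> FAIL
  offset (2,1) -> (11,1): out of bounds -> FAIL
All cells valid: no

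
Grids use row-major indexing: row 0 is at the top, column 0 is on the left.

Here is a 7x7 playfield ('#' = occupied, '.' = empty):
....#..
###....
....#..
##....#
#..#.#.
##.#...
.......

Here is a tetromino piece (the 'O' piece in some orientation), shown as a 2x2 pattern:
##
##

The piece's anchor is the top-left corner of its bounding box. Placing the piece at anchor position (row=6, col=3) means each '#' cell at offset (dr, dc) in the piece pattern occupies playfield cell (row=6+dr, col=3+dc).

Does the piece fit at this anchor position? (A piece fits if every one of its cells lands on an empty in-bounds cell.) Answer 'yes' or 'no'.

Answer: no

Derivation:
Check each piece cell at anchor (6, 3):
  offset (0,0) -> (6,3): empty -> OK
  offset (0,1) -> (6,4): empty -> OK
  offset (1,0) -> (7,3): out of bounds -> FAIL
  offset (1,1) -> (7,4): out of bounds -> FAIL
All cells valid: no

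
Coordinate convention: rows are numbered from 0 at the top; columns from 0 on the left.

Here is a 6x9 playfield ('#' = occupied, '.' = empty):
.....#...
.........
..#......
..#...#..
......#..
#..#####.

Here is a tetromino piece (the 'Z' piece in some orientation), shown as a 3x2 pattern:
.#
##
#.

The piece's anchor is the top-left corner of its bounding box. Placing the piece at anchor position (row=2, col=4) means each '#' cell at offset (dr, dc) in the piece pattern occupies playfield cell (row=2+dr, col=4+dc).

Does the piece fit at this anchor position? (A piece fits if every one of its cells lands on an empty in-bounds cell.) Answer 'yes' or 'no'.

Answer: yes

Derivation:
Check each piece cell at anchor (2, 4):
  offset (0,1) -> (2,5): empty -> OK
  offset (1,0) -> (3,4): empty -> OK
  offset (1,1) -> (3,5): empty -> OK
  offset (2,0) -> (4,4): empty -> OK
All cells valid: yes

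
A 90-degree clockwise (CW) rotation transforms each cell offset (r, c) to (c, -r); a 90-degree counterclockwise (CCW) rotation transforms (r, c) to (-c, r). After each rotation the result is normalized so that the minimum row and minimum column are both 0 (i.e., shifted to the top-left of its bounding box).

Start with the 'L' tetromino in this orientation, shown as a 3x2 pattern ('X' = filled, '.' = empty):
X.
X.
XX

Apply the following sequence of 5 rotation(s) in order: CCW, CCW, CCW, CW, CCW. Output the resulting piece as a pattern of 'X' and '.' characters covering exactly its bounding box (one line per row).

Start:
X.
X.
XX
After rotation 1 (CCW):
..X
XXX
After rotation 2 (CCW):
XX
.X
.X
After rotation 3 (CCW):
XXX
X..
After rotation 4 (CW):
XX
.X
.X
After rotation 5 (CCW):
XXX
X..

Answer: XXX
X..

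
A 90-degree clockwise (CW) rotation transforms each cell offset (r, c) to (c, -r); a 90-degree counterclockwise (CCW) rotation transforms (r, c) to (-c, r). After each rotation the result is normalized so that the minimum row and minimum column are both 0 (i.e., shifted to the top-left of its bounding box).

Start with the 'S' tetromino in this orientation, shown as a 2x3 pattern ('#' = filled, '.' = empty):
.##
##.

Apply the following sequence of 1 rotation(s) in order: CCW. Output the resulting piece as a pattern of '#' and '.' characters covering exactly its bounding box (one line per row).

Start:
.##
##.
After rotation 1 (CCW):
#.
##
.#

Answer: #.
##
.#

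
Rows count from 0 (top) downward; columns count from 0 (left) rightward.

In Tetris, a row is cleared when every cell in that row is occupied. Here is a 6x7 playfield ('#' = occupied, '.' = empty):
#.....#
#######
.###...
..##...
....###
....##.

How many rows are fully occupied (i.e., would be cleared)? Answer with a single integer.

Check each row:
  row 0: 5 empty cells -> not full
  row 1: 0 empty cells -> FULL (clear)
  row 2: 4 empty cells -> not full
  row 3: 5 empty cells -> not full
  row 4: 4 empty cells -> not full
  row 5: 5 empty cells -> not full
Total rows cleared: 1

Answer: 1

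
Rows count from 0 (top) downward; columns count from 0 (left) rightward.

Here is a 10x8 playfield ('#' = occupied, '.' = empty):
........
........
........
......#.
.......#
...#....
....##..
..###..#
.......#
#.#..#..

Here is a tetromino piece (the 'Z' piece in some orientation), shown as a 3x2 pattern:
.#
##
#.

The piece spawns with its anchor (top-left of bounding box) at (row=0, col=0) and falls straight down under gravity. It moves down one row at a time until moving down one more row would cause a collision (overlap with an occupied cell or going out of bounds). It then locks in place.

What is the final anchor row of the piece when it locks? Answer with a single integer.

Answer: 6

Derivation:
Spawn at (row=0, col=0). Try each row:
  row 0: fits
  row 1: fits
  row 2: fits
  row 3: fits
  row 4: fits
  row 5: fits
  row 6: fits
  row 7: blocked -> lock at row 6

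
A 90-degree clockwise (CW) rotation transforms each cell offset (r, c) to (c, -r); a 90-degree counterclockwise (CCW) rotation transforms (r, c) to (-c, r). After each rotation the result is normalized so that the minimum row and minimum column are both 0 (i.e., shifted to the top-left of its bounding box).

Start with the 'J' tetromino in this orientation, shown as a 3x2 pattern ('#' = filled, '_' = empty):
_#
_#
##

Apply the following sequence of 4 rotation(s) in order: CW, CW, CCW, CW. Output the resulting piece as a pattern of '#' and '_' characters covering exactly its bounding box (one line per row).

Answer: ##
#_
#_

Derivation:
Start:
_#
_#
##
After rotation 1 (CW):
#__
###
After rotation 2 (CW):
##
#_
#_
After rotation 3 (CCW):
#__
###
After rotation 4 (CW):
##
#_
#_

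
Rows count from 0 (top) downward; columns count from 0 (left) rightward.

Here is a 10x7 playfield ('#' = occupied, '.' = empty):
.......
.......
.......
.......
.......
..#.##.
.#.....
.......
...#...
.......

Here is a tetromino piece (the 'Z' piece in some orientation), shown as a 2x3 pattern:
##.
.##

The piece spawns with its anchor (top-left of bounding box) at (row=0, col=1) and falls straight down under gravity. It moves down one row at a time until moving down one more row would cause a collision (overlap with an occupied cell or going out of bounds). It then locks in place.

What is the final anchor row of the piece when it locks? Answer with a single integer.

Spawn at (row=0, col=1). Try each row:
  row 0: fits
  row 1: fits
  row 2: fits
  row 3: fits
  row 4: blocked -> lock at row 3

Answer: 3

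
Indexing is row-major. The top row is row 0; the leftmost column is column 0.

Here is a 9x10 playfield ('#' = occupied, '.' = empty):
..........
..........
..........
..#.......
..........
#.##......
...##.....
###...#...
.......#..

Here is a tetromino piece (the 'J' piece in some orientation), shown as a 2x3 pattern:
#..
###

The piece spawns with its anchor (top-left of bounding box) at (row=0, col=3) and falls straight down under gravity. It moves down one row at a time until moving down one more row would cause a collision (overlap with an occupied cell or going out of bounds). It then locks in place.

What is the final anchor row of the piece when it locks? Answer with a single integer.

Spawn at (row=0, col=3). Try each row:
  row 0: fits
  row 1: fits
  row 2: fits
  row 3: fits
  row 4: blocked -> lock at row 3

Answer: 3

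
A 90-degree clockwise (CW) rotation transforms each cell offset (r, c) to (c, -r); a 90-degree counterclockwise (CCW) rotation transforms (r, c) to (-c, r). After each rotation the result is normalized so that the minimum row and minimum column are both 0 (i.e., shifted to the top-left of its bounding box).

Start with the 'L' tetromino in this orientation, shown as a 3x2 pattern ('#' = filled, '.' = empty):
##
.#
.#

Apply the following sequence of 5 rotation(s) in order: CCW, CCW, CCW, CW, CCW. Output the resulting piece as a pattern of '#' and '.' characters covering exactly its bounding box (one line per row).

Answer: ..#
###

Derivation:
Start:
##
.#
.#
After rotation 1 (CCW):
###
#..
After rotation 2 (CCW):
#.
#.
##
After rotation 3 (CCW):
..#
###
After rotation 4 (CW):
#.
#.
##
After rotation 5 (CCW):
..#
###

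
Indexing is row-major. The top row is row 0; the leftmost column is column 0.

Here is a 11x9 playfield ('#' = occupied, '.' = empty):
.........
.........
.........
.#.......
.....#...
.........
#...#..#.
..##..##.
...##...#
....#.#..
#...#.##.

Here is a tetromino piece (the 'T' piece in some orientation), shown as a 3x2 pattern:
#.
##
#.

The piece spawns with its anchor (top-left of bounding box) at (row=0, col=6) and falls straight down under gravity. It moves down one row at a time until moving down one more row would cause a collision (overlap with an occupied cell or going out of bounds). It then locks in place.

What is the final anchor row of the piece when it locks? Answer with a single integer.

Spawn at (row=0, col=6). Try each row:
  row 0: fits
  row 1: fits
  row 2: fits
  row 3: fits
  row 4: fits
  row 5: blocked -> lock at row 4

Answer: 4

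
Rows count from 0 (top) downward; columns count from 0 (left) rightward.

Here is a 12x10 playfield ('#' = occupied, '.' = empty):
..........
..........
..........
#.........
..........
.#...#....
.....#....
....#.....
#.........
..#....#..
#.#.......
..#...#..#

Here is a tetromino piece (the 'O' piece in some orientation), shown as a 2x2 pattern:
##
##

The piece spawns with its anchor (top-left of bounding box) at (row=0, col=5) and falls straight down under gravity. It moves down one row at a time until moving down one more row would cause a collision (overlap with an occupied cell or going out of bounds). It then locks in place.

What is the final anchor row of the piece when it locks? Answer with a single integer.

Spawn at (row=0, col=5). Try each row:
  row 0: fits
  row 1: fits
  row 2: fits
  row 3: fits
  row 4: blocked -> lock at row 3

Answer: 3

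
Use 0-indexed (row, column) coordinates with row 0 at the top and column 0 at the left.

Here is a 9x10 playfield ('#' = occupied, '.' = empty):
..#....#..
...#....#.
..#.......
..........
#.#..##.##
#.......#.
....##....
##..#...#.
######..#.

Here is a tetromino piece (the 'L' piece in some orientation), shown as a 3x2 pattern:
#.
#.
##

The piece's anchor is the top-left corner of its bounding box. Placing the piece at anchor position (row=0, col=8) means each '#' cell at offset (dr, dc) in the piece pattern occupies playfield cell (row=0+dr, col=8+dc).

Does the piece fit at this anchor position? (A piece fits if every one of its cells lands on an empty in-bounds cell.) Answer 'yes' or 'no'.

Answer: no

Derivation:
Check each piece cell at anchor (0, 8):
  offset (0,0) -> (0,8): empty -> OK
  offset (1,0) -> (1,8): occupied ('#') -> FAIL
  offset (2,0) -> (2,8): empty -> OK
  offset (2,1) -> (2,9): empty -> OK
All cells valid: no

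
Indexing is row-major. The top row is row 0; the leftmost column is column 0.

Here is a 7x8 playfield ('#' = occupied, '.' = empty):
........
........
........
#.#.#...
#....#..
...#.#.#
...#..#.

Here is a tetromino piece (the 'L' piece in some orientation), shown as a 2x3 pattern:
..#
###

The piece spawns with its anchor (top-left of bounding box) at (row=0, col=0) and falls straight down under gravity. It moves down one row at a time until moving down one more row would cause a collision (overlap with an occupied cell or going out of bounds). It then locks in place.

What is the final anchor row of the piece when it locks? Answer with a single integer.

Answer: 1

Derivation:
Spawn at (row=0, col=0). Try each row:
  row 0: fits
  row 1: fits
  row 2: blocked -> lock at row 1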